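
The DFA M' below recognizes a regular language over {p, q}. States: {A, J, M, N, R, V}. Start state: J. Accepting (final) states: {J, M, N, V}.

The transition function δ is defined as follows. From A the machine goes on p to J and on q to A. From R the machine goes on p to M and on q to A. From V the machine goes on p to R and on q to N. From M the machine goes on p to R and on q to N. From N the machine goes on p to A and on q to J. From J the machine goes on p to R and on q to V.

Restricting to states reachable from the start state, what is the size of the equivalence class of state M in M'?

Every state is reachable, so we keep all 6.
P0 = {J,M,N,V} | {A,R}.
No further refinement is possible. Final partition (2 blocks): {J,M,N,V} | {A,R}.
State M belongs to the block {J,M,N,V}, which has 4 states.

4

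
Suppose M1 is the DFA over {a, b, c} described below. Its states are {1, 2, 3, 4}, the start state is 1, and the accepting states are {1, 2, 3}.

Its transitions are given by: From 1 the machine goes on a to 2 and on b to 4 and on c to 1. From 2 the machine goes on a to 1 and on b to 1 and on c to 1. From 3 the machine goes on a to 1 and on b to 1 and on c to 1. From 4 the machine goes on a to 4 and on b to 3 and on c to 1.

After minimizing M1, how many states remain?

3

P0 = {1,2,3} | {4}.
Refine {1,2,3} on symbol b: members go to different blocks, giving {2,3} and {1}.
No further refinement is possible. Final partition (3 blocks): {2,3} | {4} | {1}.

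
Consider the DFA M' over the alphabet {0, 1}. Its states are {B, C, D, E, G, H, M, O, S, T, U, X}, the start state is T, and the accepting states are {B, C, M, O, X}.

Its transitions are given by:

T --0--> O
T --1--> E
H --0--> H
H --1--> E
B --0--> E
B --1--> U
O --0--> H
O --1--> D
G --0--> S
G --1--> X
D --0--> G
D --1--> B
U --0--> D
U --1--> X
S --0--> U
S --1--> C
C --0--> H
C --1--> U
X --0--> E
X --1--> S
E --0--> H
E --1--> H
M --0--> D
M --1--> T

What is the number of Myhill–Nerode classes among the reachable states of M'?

4

States {M} cannot be reached from the start state, so discard them.
Initial partition by acceptance: {B,C,O,X} | {D,E,G,H,S,T,U}.
On input 0, block {D,E,G,H,S,T,U} splits into {D,E,G,H,S,U} and {T}.
Split {D,E,G,H,S,U} by δ(·,1) → {D,G,S,U} and {E,H}.
Stable partition: {B,C,O,X} | {D,G,S,U} | {T} | {E,H} — 4 equivalence classes.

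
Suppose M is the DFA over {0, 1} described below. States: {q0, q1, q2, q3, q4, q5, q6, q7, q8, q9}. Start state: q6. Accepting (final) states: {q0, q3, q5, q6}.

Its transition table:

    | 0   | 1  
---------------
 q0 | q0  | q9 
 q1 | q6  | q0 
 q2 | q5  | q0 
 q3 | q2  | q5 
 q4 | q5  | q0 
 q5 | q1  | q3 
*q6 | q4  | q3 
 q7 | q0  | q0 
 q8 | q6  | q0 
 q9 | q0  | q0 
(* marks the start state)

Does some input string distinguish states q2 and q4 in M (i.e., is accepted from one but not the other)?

First remove the unreachable states {q7,q8}; 8 states remain.
P0 = {q0,q3,q5,q6} | {q1,q2,q4,q9}.
Refine {q0,q3,q5,q6} on symbol 0: members go to different blocks, giving {q3,q5,q6} and {q0}.
Refine {q1,q2,q4,q9} on symbol 0: members go to different blocks, giving {q1,q2,q4} and {q9}.
Stable partition: {q3,q5,q6} | {q1,q2,q4} | {q0} | {q9} — 4 equivalence classes.
q2 and q4 lie in the same block of the stable partition, so they are equivalent — no string distinguishes them.

No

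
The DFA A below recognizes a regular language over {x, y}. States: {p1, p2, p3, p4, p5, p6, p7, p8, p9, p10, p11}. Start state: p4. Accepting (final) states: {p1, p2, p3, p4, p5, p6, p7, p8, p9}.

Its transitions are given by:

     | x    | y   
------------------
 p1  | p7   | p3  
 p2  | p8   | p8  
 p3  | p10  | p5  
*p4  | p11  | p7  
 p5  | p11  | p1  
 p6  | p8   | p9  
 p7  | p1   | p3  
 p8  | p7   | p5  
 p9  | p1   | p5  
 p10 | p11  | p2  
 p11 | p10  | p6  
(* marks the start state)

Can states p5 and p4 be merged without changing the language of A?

Initial partition by acceptance: {p1,p2,p3,p4,p5,p6,p7,p8,p9} | {p10,p11}.
On input x, block {p1,p2,p3,p4,p5,p6,p7,p8,p9} splits into {p1,p2,p6,p7,p8,p9} and {p3,p4,p5}.
Split {p1,p2,p6,p7,p8,p9} by δ(·,y) → {p1,p7,p8,p9} and {p2,p6}.
Split {p3,p4,p5} by δ(·,y) → {p4,p5} and {p3}.
On input y, block {p1,p7,p8,p9} splits into {p1,p7} and {p8,p9}.
The partition is now stable with 6 blocks: {p1,p7} | {p10,p11} | {p4,p5} | {p2,p6} | {p3} | {p8,p9}.
p5 and p4 lie in the same block of the stable partition, so they are equivalent — no string distinguishes them.

Yes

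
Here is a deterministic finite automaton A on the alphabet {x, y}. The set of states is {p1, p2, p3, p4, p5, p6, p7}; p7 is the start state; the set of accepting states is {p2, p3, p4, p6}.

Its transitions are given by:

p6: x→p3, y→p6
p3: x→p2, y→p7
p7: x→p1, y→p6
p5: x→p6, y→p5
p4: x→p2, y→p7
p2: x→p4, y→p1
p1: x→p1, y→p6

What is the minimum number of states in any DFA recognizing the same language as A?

3

States {p5} cannot be reached from the start state, so discard them.
P0 = {p2,p3,p4,p6} | {p1,p7}.
On input y, block {p2,p3,p4,p6} splits into {p2,p3,p4} and {p6}.
No further refinement is possible. Final partition (3 blocks): {p2,p3,p4} | {p1,p7} | {p6}.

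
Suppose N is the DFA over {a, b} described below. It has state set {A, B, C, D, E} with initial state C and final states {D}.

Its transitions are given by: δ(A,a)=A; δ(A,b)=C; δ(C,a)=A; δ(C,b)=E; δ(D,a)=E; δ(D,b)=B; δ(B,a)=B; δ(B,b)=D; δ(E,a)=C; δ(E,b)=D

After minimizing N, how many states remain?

All states are reachable from the start state.
P0 = {D} | {A,B,C,E}.
Split {A,B,C,E} by δ(·,b) → {A,C} and {B,E}.
Split {A,C} by δ(·,b) → {A} and {C}.
Split {B,E} by δ(·,a) → {B} and {E}.
No further refinement is possible. Final partition (5 blocks): {D} | {A} | {B} | {C} | {E}.

5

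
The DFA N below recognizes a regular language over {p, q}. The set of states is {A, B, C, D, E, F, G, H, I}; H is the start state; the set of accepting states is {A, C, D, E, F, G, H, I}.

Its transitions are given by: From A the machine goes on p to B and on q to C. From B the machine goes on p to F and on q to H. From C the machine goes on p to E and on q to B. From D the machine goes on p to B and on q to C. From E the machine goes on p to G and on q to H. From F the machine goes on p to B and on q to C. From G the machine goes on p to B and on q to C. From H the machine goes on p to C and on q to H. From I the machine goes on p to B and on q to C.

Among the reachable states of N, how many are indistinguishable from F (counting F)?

2

States {A,D,I} cannot be reached from the start state, so discard them.
P0 = {C,E,F,G,H} | {B}.
On input p, block {C,E,F,G,H} splits into {C,E,H} and {F,G}.
Refine {C,E,H} on symbol p: members go to different blocks, giving {C,H} and {E}.
On input p, block {C,H} splits into {C} and {H}.
The partition is now stable with 5 blocks: {C} | {B} | {F,G} | {E} | {H}.
State F belongs to the block {F,G}, which has 2 states.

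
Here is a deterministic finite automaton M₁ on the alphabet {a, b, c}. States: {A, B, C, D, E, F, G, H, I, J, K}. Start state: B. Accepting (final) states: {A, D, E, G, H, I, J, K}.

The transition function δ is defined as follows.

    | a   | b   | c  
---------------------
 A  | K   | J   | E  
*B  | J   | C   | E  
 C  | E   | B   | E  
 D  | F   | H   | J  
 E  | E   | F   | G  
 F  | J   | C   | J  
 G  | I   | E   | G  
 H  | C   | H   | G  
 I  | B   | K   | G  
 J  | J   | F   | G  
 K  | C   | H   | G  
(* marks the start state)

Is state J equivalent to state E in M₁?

First remove the unreachable states {A,D}; 9 states remain.
P0 = {E,G,H,I,J,K} | {B,C,F}.
Split {E,G,H,I,J,K} by δ(·,a) → {E,G,J} and {H,I,K}.
Refine {E,G,J} on symbol a: members go to different blocks, giving {E,J} and {G}.
The partition is now stable with 4 blocks: {E,J} | {B,C,F} | {H,I,K} | {G}.
J and E lie in the same block of the stable partition, so they are equivalent — no string distinguishes them.

Yes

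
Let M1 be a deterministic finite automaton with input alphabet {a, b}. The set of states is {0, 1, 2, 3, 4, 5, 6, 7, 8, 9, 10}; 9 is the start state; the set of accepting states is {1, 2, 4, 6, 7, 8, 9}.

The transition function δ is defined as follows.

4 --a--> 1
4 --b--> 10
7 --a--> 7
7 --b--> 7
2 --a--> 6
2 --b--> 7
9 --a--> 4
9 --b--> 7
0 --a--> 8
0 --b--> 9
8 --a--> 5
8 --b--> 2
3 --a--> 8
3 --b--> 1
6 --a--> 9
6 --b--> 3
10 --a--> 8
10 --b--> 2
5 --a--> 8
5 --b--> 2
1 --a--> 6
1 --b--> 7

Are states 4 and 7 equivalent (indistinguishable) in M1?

No

First remove the unreachable states {0}; 10 states remain.
Start with accepting vs non-accepting: {1,2,4,6,7,8,9} | {3,5,10}.
Refine {1,2,4,6,7,8,9} on symbol a: members go to different blocks, giving {1,2,4,6,7,9} and {8}.
Split {1,2,4,6,7,9} by δ(·,b) → {1,2,7,9} and {4,6}.
On input a, block {1,2,7,9} splits into {1,2,9} and {7}.
No further refinement is possible. Final partition (5 blocks): {1,2,9} | {3,5,10} | {8} | {4,6} | {7}.
4 and 7 end up in different blocks, so they are distinguishable. For instance, the string 'b' is accepted from only 7.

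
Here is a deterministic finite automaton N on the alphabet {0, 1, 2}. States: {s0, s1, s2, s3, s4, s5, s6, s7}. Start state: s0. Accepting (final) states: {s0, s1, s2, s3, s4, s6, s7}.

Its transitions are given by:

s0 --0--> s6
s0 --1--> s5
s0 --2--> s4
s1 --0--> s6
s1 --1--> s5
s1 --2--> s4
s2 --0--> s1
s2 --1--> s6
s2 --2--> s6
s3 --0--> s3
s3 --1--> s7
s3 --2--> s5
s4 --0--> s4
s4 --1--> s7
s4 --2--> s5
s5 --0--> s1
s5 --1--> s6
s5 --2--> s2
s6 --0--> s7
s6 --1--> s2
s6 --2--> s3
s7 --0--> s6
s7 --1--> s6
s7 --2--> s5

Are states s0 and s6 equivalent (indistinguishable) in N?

All states are reachable from the start state.
Initial partition by acceptance: {s0,s1,s2,s3,s4,s6,s7} | {s5}.
Refine {s0,s1,s2,s3,s4,s6,s7} on symbol 1: members go to different blocks, giving {s2,s3,s4,s6,s7} and {s0,s1}.
On input 0, block {s2,s3,s4,s6,s7} splits into {s3,s4,s6,s7} and {s2}.
Refine {s3,s4,s6,s7} on symbol 1: members go to different blocks, giving {s3,s4,s7} and {s6}.
Split {s3,s4,s7} by δ(·,0) → {s3,s4} and {s7}.
Stable partition: {s3,s4} | {s5} | {s0,s1} | {s2} | {s6} | {s7} — 6 equivalence classes.
s0 and s6 end up in different blocks, so they are distinguishable. For instance, the string '1' is accepted from only s6.

No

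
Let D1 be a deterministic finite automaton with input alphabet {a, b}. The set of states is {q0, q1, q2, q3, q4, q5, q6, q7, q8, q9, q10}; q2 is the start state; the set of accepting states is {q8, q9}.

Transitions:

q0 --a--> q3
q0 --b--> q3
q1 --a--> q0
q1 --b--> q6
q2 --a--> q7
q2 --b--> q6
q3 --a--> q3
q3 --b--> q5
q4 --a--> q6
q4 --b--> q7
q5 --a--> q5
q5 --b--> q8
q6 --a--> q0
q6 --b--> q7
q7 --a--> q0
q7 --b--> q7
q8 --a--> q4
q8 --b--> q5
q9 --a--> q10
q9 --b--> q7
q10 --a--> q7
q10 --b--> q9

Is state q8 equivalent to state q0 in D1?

No

First remove the unreachable states {q1,q9,q10}; 8 states remain.
Start with accepting vs non-accepting: {q8} | {q0,q2,q3,q4,q5,q6,q7}.
On input b, block {q0,q2,q3,q4,q5,q6,q7} splits into {q0,q2,q3,q4,q6,q7} and {q5}.
Split {q0,q2,q3,q4,q6,q7} by δ(·,b) → {q0,q2,q4,q6,q7} and {q3}.
Refine {q0,q2,q4,q6,q7} on symbol a: members go to different blocks, giving {q2,q4,q6,q7} and {q0}.
Split {q2,q4,q6,q7} by δ(·,a) → {q2,q4} and {q6,q7}.
The partition is now stable with 6 blocks: {q8} | {q2,q4} | {q5} | {q3} | {q0} | {q6,q7}.
q8 and q0 end up in different blocks, so they are distinguishable. For instance, the string 'ε' is accepted from only q8.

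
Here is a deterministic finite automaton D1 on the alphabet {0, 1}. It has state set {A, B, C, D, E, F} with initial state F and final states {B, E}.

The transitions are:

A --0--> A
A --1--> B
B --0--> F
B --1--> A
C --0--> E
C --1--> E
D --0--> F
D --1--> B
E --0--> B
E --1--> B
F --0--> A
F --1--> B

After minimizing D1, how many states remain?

2

States {C,D,E} cannot be reached from the start state, so discard them.
P0 = {B} | {A,F}.
Stable partition: {B} | {A,F} — 2 equivalence classes.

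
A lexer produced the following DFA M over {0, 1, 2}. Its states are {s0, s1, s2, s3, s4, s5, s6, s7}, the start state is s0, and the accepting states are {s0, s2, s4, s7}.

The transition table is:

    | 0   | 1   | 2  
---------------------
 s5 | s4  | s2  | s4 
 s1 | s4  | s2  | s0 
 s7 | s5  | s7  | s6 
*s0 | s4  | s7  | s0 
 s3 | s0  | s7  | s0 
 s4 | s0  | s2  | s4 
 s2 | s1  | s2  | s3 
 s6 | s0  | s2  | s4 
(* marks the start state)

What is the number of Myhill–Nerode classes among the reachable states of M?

3

Every state is reachable, so we keep all 8.
Initial partition by acceptance: {s0,s2,s4,s7} | {s1,s3,s5,s6}.
On input 0, block {s0,s2,s4,s7} splits into {s0,s4} and {s2,s7}.
The partition is now stable with 3 blocks: {s0,s4} | {s1,s3,s5,s6} | {s2,s7}.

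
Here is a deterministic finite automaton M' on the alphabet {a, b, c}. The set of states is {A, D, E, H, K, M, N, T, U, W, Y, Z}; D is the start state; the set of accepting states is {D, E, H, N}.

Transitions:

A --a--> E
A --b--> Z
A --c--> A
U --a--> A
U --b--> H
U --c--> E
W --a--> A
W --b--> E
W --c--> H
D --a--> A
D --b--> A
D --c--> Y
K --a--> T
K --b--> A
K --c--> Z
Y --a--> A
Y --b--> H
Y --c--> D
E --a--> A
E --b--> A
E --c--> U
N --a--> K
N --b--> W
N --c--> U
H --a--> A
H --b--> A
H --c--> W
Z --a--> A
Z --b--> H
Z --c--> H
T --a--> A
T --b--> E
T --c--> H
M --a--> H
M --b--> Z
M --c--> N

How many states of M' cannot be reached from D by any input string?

No path from D leads to K, M, N, T; the other 8 states are all reachable.

4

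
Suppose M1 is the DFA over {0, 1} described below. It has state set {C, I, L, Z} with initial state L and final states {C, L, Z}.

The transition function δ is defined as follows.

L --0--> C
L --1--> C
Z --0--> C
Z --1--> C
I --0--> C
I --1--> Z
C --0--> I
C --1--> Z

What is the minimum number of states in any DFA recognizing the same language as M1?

3

All states are reachable from the start state.
Start with accepting vs non-accepting: {C,L,Z} | {I}.
Split {C,L,Z} by δ(·,0) → {L,Z} and {C}.
The partition is now stable with 3 blocks: {L,Z} | {I} | {C}.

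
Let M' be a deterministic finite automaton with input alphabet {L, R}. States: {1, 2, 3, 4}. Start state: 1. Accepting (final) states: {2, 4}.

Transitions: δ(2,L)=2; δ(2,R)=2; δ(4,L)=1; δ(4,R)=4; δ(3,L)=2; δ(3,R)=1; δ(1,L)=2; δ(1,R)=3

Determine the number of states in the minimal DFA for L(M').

States {4} cannot be reached from the start state, so discard them.
Start with accepting vs non-accepting: {2} | {1,3}.
No further refinement is possible. Final partition (2 blocks): {2} | {1,3}.

2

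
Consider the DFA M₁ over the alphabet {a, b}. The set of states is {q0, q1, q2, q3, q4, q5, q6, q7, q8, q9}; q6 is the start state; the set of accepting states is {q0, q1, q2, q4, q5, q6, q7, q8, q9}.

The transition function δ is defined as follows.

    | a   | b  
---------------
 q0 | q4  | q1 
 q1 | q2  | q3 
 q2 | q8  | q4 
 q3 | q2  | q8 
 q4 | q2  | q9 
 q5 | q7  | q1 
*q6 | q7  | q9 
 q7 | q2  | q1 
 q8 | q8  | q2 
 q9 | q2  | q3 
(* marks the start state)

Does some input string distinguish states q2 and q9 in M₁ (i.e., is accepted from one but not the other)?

Yes

Reachable states from the start: {q1,q2,q3,q4,q6,q7,q8,q9}. Unreachable: {q0,q5} — drop them.
Start with accepting vs non-accepting: {q1,q2,q4,q6,q7,q8,q9} | {q3}.
Refine {q1,q2,q4,q6,q7,q8,q9} on symbol b: members go to different blocks, giving {q2,q4,q6,q7,q8} and {q1,q9}.
Split {q2,q4,q6,q7,q8} by δ(·,b) → {q4,q6,q7} and {q2,q8}.
Split {q4,q6,q7} by δ(·,a) → {q4,q7} and {q6}.
Refine {q2,q8} on symbol b: members go to different blocks, giving {q2} and {q8}.
Stable partition: {q4,q7} | {q3} | {q1,q9} | {q2} | {q6} | {q8} — 6 equivalence classes.
q2 and q9 end up in different blocks, so they are distinguishable. For instance, the string 'b' is accepted from only q2.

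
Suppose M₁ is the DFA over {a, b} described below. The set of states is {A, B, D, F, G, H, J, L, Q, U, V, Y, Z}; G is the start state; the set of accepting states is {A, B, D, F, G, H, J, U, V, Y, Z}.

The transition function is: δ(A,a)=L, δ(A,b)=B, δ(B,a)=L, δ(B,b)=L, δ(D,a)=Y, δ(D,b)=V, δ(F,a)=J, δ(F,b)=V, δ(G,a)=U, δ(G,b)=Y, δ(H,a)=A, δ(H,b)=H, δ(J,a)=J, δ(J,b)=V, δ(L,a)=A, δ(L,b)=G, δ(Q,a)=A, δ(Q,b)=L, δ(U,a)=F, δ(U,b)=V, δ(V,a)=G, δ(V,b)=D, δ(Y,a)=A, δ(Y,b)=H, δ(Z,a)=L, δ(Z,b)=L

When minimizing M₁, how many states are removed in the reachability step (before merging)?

No path from G leads to Q, Z; the other 11 states are all reachable.

2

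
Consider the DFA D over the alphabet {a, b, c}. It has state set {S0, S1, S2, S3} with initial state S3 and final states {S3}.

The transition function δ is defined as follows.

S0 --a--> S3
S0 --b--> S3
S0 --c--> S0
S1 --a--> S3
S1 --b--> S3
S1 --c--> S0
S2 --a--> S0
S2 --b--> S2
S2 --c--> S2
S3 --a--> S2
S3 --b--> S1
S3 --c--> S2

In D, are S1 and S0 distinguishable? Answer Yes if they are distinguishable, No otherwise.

Initial partition by acceptance: {S3} | {S0,S1,S2}.
Refine {S0,S1,S2} on symbol a: members go to different blocks, giving {S0,S1} and {S2}.
Stable partition: {S3} | {S0,S1} | {S2} — 3 equivalence classes.
S1 and S0 lie in the same block of the stable partition, so they are equivalent — no string distinguishes them.

No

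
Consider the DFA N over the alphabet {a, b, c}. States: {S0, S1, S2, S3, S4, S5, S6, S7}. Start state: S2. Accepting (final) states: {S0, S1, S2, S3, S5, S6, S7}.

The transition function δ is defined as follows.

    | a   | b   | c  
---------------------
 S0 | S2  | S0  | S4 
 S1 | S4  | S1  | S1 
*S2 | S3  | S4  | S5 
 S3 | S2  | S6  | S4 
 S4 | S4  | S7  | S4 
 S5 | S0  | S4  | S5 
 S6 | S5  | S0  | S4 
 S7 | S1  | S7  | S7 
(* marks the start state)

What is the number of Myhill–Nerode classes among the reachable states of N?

All states are reachable from the start state.
Initial partition by acceptance: {S0,S1,S2,S3,S5,S6,S7} | {S4}.
On input a, block {S0,S1,S2,S3,S5,S6,S7} splits into {S0,S2,S3,S5,S6,S7} and {S1}.
On input a, block {S0,S2,S3,S5,S6,S7} splits into {S0,S2,S3,S5,S6} and {S7}.
On input b, block {S0,S2,S3,S5,S6} splits into {S0,S3,S6} and {S2,S5}.
The partition is now stable with 5 blocks: {S0,S3,S6} | {S4} | {S1} | {S7} | {S2,S5}.

5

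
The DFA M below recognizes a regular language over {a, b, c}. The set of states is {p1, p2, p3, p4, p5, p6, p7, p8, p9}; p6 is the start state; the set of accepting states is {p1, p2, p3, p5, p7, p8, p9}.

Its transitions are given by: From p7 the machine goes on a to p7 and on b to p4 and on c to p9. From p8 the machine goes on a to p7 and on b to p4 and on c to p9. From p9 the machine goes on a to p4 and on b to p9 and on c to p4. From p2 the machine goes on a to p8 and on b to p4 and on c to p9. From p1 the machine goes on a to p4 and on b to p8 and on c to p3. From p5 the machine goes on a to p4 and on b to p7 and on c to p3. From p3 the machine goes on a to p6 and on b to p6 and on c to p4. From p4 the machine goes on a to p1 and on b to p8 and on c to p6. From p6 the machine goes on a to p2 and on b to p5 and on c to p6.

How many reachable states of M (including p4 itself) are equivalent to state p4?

1

P0 = {p1,p2,p3,p5,p7,p8,p9} | {p4,p6}.
Refine {p1,p2,p3,p5,p7,p8,p9} on symbol a: members go to different blocks, giving {p1,p3,p5,p9} and {p2,p7,p8}.
On input b, block {p1,p3,p5,p9} splits into {p1,p5} and {p3} and {p9}.
Split {p4,p6} by δ(·,a) → {p4} and {p6}.
The partition is now stable with 6 blocks: {p1,p5} | {p4} | {p2,p7,p8} | {p3} | {p9} | {p6}.
State p4 belongs to the block {p4}, which has 1 states.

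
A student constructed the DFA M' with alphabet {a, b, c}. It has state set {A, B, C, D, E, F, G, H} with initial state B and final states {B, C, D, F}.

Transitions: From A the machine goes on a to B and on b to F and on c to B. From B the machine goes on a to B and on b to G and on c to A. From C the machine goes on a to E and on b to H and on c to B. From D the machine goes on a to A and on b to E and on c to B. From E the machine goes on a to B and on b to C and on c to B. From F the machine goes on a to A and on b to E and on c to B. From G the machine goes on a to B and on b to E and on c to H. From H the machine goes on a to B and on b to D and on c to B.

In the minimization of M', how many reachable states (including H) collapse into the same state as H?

Start with accepting vs non-accepting: {B,C,D,F} | {A,E,G,H}.
Split {B,C,D,F} by δ(·,a) → {C,D,F} and {B}.
Refine {A,E,G,H} on symbol b: members go to different blocks, giving {A,E,H} and {G}.
Stable partition: {C,D,F} | {A,E,H} | {B} | {G} — 4 equivalence classes.
State H belongs to the block {A,E,H}, which has 3 states.

3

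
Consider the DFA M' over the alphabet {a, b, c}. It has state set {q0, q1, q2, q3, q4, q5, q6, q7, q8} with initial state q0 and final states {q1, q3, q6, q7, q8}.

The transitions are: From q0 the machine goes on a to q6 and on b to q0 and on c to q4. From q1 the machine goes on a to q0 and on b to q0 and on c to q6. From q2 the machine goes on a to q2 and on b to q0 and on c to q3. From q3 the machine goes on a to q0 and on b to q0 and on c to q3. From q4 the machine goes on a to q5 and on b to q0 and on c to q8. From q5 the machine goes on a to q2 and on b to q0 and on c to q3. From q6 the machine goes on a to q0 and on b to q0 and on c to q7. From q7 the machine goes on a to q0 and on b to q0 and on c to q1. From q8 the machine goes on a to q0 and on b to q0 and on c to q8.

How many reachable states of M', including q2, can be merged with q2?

All states are reachable from the start state.
P0 = {q1,q3,q6,q7,q8} | {q0,q2,q4,q5}.
Split {q0,q2,q4,q5} by δ(·,a) → {q2,q4,q5} and {q0}.
No further refinement is possible. Final partition (3 blocks): {q1,q3,q6,q7,q8} | {q2,q4,q5} | {q0}.
State q2 belongs to the block {q2,q4,q5}, which has 3 states.

3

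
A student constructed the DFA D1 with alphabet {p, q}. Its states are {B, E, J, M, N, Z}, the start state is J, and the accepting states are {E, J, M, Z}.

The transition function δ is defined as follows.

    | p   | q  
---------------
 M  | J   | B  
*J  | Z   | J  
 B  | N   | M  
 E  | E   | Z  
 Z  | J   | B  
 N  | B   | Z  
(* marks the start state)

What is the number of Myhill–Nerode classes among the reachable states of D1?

3

States {E} cannot be reached from the start state, so discard them.
P0 = {J,M,Z} | {B,N}.
Refine {J,M,Z} on symbol q: members go to different blocks, giving {M,Z} and {J}.
Stable partition: {M,Z} | {B,N} | {J} — 3 equivalence classes.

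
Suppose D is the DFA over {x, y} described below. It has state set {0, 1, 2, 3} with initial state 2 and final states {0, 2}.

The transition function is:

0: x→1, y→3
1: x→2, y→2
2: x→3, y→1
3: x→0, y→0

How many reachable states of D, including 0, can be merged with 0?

All states are reachable from the start state.
Initial partition by acceptance: {0,2} | {1,3}.
Stable partition: {0,2} | {1,3} — 2 equivalence classes.
The equivalence class containing 0 is {0,2}, of size 2.

2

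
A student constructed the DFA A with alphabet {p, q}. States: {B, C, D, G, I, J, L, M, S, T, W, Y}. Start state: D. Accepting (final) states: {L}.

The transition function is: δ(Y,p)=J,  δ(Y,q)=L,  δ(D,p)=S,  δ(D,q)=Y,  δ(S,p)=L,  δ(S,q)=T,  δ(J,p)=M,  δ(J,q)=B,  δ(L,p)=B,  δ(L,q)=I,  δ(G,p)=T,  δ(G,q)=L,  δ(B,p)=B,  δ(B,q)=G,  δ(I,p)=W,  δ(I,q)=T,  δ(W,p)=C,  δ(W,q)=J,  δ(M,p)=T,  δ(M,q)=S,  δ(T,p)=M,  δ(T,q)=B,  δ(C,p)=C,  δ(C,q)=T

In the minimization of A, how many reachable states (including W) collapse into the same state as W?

Initial partition by acceptance: {L} | {B,C,D,G,I,J,M,S,T,W,Y}.
On input p, block {B,C,D,G,I,J,M,S,T,W,Y} splits into {B,C,D,G,I,J,M,T,W,Y} and {S}.
Refine {B,C,D,G,I,J,M,T,W,Y} on symbol p: members go to different blocks, giving {B,C,G,I,J,M,T,W,Y} and {D}.
Split {B,C,G,I,J,M,T,W,Y} by δ(·,q) → {B,C,I,J,T,W} and {G,Y} and {M}.
Refine {B,C,I,J,T,W} on symbol p: members go to different blocks, giving {B,C,I,W} and {J,T}.
Refine {B,C,I,W} on symbol q: members go to different blocks, giving {C,I,W} and {B}.
The partition is now stable with 8 blocks: {L} | {C,I,W} | {S} | {D} | {G,Y} | {M} | {J,T} | {B}.
State W belongs to the block {C,I,W}, which has 3 states.

3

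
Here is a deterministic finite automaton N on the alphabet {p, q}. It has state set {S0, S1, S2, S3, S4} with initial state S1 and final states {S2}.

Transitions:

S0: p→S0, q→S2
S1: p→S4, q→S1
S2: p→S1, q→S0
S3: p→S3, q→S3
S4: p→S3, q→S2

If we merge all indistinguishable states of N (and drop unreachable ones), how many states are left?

5

P0 = {S2} | {S0,S1,S3,S4}.
On input q, block {S0,S1,S3,S4} splits into {S0,S4} and {S1,S3}.
Split {S0,S4} by δ(·,p) → {S0} and {S4}.
On input p, block {S1,S3} splits into {S1} and {S3}.
Stable partition: {S2} | {S0} | {S1} | {S4} | {S3} — 5 equivalence classes.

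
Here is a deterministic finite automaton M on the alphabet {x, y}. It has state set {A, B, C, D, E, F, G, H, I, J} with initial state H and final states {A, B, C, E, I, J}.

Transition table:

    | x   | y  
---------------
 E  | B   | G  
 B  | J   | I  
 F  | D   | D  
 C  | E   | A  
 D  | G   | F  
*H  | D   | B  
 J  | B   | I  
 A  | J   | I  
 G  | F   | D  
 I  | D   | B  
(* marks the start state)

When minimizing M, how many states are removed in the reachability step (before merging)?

3

BFS from H reaches {B, D, F, G, H, I, J}; the 3 state(s) A, C, E are never visited.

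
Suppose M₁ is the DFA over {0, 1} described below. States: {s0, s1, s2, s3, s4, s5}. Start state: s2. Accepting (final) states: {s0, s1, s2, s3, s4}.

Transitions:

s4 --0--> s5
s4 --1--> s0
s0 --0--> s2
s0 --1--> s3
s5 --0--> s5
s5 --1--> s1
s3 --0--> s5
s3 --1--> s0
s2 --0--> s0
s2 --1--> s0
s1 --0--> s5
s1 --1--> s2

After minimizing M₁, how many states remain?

5

Reachable states from the start: {s0,s1,s2,s3,s5}. Unreachable: {s4} — drop them.
P0 = {s0,s1,s2,s3} | {s5}.
Refine {s0,s1,s2,s3} on symbol 0: members go to different blocks, giving {s0,s2} and {s1,s3}.
Split {s0,s2} by δ(·,1) → {s0} and {s2}.
Split {s1,s3} by δ(·,1) → {s1} and {s3}.
Stable partition: {s0} | {s5} | {s1} | {s2} | {s3} — 5 equivalence classes.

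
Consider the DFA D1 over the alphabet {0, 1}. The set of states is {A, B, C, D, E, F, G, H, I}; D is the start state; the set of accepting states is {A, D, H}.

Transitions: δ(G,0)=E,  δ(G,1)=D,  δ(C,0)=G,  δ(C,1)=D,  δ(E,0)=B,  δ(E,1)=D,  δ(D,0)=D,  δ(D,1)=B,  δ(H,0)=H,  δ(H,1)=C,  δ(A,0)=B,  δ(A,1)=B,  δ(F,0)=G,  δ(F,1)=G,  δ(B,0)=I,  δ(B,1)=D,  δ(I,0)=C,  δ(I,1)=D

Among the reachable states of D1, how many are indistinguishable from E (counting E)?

First remove the unreachable states {A,F,H}; 6 states remain.
Start with accepting vs non-accepting: {D} | {B,C,E,G,I}.
No further refinement is possible. Final partition (2 blocks): {D} | {B,C,E,G,I}.
The equivalence class containing E is {B,C,E,G,I}, of size 5.

5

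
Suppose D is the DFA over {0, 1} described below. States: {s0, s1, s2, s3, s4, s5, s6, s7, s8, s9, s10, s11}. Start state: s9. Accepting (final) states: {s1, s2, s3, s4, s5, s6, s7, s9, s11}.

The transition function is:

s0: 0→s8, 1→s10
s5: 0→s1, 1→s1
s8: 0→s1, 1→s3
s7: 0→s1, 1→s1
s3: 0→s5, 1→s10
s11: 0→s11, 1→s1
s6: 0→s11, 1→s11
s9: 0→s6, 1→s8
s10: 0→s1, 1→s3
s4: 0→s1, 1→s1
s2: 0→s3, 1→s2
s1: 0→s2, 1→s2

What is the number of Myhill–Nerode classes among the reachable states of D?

First remove the unreachable states {s0,s4,s7}; 9 states remain.
Start with accepting vs non-accepting: {s1,s2,s3,s5,s6,s9,s11} | {s8,s10}.
On input 1, block {s1,s2,s3,s5,s6,s9,s11} splits into {s1,s2,s5,s6,s11} and {s3,s9}.
On input 0, block {s1,s2,s5,s6,s11} splits into {s1,s5,s6,s11} and {s2}.
Split {s1,s5,s6,s11} by δ(·,0) → {s5,s6,s11} and {s1}.
Refine {s5,s6,s11} on symbol 0: members go to different blocks, giving {s6,s11} and {s5}.
Refine {s6,s11} on symbol 1: members go to different blocks, giving {s6} and {s11}.
On input 0, block {s3,s9} splits into {s3} and {s9}.
No further refinement is possible. Final partition (8 blocks): {s6} | {s8,s10} | {s3} | {s2} | {s1} | {s5} | {s11} | {s9}.

8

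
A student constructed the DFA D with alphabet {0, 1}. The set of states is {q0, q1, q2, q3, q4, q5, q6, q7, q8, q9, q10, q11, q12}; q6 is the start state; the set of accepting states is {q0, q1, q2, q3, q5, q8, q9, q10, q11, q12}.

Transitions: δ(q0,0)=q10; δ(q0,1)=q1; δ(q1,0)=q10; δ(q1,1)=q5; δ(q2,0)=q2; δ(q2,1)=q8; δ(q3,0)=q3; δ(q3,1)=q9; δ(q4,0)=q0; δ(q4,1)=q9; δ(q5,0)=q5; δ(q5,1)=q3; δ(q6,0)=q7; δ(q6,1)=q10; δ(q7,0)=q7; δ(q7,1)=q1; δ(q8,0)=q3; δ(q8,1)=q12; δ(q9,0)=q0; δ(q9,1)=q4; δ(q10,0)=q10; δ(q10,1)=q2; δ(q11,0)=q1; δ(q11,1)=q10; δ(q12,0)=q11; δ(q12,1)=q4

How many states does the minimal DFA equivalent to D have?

7

Every state is reachable, so we keep all 13.
Initial partition by acceptance: {q0,q1,q2,q3,q5,q8,q9,q10,q11,q12} | {q4,q6,q7}.
On input 1, block {q0,q1,q2,q3,q5,q8,q9,q10,q11,q12} splits into {q0,q1,q2,q3,q5,q8,q10,q11} and {q9,q12}.
Refine {q0,q1,q2,q3,q5,q8,q10,q11} on symbol 1: members go to different blocks, giving {q0,q1,q2,q5,q10,q11} and {q3,q8}.
Refine {q0,q1,q2,q5,q10,q11} on symbol 1: members go to different blocks, giving {q0,q1,q10,q11} and {q2,q5}.
On input 1, block {q0,q1,q10,q11} splits into {q0,q11} and {q1,q10}.
Split {q4,q6,q7} by δ(·,0) → {q6,q7} and {q4}.
No further refinement is possible. Final partition (7 blocks): {q0,q11} | {q6,q7} | {q9,q12} | {q3,q8} | {q2,q5} | {q1,q10} | {q4}.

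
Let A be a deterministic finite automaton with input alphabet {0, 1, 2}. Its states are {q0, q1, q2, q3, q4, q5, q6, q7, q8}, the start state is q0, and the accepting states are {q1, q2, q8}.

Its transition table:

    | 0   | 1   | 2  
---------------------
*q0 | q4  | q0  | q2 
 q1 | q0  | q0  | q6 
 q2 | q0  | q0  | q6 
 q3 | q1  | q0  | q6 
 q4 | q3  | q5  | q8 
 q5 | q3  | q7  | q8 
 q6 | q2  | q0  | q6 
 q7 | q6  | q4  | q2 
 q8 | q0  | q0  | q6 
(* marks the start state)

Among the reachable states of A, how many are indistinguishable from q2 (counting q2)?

3

Every state is reachable, so we keep all 9.
Start with accepting vs non-accepting: {q1,q2,q8} | {q0,q3,q4,q5,q6,q7}.
Refine {q0,q3,q4,q5,q6,q7} on symbol 0: members go to different blocks, giving {q0,q4,q5,q7} and {q3,q6}.
Refine {q0,q4,q5,q7} on symbol 0: members go to different blocks, giving {q4,q5,q7} and {q0}.
The partition is now stable with 4 blocks: {q1,q2,q8} | {q4,q5,q7} | {q3,q6} | {q0}.
State q2 belongs to the block {q1,q2,q8}, which has 3 states.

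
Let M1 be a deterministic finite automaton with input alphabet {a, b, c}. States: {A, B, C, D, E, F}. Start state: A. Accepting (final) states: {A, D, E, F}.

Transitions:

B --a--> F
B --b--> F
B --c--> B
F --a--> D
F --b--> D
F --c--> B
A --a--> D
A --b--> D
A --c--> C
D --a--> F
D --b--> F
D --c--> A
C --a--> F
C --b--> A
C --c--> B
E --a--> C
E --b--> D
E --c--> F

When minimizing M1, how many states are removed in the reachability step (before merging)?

1

Starting at A and following transitions, the reachable set is {A, B, C, D, F}. That leaves E unreachable — 1 in total.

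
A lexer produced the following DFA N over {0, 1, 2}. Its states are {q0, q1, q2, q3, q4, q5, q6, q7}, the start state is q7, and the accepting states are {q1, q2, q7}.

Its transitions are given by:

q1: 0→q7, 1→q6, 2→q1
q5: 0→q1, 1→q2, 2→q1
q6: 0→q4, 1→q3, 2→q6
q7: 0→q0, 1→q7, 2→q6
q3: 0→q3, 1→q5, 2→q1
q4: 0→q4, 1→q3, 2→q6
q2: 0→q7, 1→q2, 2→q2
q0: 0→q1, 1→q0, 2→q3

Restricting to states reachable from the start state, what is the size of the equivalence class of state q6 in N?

2

Every state is reachable, so we keep all 8.
Start with accepting vs non-accepting: {q1,q2,q7} | {q0,q3,q4,q5,q6}.
Split {q1,q2,q7} by δ(·,0) → {q1,q2} and {q7}.
Split {q1,q2} by δ(·,1) → {q1} and {q2}.
Split {q0,q3,q4,q5,q6} by δ(·,0) → {q3,q4,q6} and {q0,q5}.
On input 1, block {q3,q4,q6} splits into {q4,q6} and {q3}.
Split {q0,q5} by δ(·,1) → {q0} and {q5}.
No further refinement is possible. Final partition (7 blocks): {q1} | {q4,q6} | {q7} | {q2} | {q0} | {q3} | {q5}.
State q6 belongs to the block {q4,q6}, which has 2 states.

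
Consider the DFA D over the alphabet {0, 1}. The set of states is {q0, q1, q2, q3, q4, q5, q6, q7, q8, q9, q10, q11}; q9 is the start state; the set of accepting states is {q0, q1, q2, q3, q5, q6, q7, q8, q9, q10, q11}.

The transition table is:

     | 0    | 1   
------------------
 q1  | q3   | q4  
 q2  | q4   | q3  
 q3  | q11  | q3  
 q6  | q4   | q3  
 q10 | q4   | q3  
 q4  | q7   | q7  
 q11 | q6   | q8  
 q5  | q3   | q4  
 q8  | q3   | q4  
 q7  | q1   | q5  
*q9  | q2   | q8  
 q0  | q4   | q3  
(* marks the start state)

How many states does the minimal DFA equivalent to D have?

6

First remove the unreachable states {q0,q10}; 10 states remain.
Initial partition by acceptance: {q1,q2,q3,q5,q6,q7,q8,q9,q11} | {q4}.
Split {q1,q2,q3,q5,q6,q7,q8,q9,q11} by δ(·,0) → {q1,q3,q5,q7,q8,q9,q11} and {q2,q6}.
Split {q1,q3,q5,q7,q8,q9,q11} by δ(·,0) → {q1,q3,q5,q7,q8} and {q9,q11}.
Refine {q1,q3,q5,q7,q8} on symbol 0: members go to different blocks, giving {q1,q5,q7,q8} and {q3}.
Split {q1,q5,q7,q8} by δ(·,0) → {q1,q5,q8} and {q7}.
Stable partition: {q1,q5,q8} | {q4} | {q2,q6} | {q9,q11} | {q3} | {q7} — 6 equivalence classes.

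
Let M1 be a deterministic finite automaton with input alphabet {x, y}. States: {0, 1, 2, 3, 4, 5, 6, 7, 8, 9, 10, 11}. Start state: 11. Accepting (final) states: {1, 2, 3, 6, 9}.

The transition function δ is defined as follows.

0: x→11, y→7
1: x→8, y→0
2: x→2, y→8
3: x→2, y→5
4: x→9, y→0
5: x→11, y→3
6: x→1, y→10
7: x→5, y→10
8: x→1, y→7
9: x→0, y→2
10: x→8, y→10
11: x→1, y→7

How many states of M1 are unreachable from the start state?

No path from 11 leads to 4, 6, 9; the other 9 states are all reachable.

3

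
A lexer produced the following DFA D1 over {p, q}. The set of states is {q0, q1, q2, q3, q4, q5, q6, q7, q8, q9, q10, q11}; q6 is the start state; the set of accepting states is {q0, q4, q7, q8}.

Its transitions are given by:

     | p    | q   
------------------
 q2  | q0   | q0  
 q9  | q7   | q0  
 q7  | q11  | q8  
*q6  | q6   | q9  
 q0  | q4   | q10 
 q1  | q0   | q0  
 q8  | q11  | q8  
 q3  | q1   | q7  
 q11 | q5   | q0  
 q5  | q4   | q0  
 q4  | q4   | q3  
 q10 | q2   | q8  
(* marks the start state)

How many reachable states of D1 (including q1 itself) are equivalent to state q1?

3

Every state is reachable, so we keep all 12.
Initial partition by acceptance: {q0,q4,q7,q8} | {q1,q2,q3,q5,q6,q9,q10,q11}.
On input p, block {q0,q4,q7,q8} splits into {q0,q4} and {q7,q8}.
On input p, block {q1,q2,q3,q5,q6,q9,q10,q11} splits into {q3,q6,q10,q11} and {q1,q2,q5} and {q9}.
On input p, block {q3,q6,q10,q11} splits into {q3,q10,q11} and {q6}.
Refine {q3,q10,q11} on symbol q: members go to different blocks, giving {q3,q10} and {q11}.
No further refinement is possible. Final partition (7 blocks): {q0,q4} | {q3,q10} | {q7,q8} | {q1,q2,q5} | {q9} | {q6} | {q11}.
State q1 belongs to the block {q1,q2,q5}, which has 3 states.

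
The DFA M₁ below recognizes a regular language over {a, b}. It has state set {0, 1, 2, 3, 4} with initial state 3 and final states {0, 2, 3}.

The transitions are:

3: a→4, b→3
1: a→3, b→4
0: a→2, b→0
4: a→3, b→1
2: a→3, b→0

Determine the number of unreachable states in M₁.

BFS from 3 reaches {1, 3, 4}; the 2 state(s) 0, 2 are never visited.

2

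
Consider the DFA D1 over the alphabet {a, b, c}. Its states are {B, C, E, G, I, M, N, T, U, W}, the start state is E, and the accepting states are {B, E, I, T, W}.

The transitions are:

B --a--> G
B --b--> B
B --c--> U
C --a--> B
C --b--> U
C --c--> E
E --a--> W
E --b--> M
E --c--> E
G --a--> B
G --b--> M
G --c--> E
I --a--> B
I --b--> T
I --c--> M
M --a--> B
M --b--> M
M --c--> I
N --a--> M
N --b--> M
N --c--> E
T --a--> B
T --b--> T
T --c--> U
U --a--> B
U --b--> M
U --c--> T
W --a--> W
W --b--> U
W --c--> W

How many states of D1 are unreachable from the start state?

No path from E leads to C, N; the other 8 states are all reachable.

2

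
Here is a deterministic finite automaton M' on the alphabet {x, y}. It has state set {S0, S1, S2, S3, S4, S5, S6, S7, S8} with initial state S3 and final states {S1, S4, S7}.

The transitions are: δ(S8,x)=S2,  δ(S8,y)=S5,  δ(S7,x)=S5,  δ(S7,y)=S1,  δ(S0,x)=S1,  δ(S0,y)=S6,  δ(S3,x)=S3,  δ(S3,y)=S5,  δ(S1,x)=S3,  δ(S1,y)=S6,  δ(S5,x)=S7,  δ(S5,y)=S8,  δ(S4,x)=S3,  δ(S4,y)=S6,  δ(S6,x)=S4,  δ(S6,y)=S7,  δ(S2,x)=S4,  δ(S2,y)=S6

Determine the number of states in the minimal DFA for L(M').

States {S0} cannot be reached from the start state, so discard them.
P0 = {S1,S4,S7} | {S2,S3,S5,S6,S8}.
Split {S1,S4,S7} by δ(·,y) → {S1,S4} and {S7}.
Refine {S2,S3,S5,S6,S8} on symbol x: members go to different blocks, giving {S2,S6} and {S3,S8} and {S5}.
Refine {S2,S6} on symbol y: members go to different blocks, giving {S2} and {S6}.
On input x, block {S3,S8} splits into {S3} and {S8}.
The partition is now stable with 7 blocks: {S1,S4} | {S2} | {S7} | {S3} | {S5} | {S6} | {S8}.

7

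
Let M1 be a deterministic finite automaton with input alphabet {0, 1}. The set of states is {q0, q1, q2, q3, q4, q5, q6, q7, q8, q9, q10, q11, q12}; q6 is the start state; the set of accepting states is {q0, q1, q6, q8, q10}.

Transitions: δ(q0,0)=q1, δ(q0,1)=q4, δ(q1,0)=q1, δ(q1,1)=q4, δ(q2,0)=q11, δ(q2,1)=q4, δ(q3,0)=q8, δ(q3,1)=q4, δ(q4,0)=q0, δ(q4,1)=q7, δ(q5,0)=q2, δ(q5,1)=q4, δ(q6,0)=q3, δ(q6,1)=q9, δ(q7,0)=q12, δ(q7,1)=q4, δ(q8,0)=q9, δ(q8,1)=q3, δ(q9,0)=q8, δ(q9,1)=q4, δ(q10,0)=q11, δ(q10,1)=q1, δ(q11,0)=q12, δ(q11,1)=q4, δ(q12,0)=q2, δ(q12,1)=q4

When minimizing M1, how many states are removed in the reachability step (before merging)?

2

Starting at q6 and following transitions, the reachable set is {q0, q1, q2, q3, q4, q6, q7, q8, q9, q11, q12}. That leaves q5, q10 unreachable — 2 in total.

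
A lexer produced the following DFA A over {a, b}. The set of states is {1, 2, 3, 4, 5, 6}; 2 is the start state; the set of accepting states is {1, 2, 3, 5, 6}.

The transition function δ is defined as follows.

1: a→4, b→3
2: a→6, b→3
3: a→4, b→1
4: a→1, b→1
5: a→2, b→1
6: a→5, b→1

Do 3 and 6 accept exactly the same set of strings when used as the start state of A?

No

All states are reachable from the start state.
Start with accepting vs non-accepting: {1,2,3,5,6} | {4}.
On input a, block {1,2,3,5,6} splits into {2,5,6} and {1,3}.
No further refinement is possible. Final partition (3 blocks): {2,5,6} | {4} | {1,3}.
3 and 6 end up in different blocks, so they are distinguishable. For instance, the string 'a' is accepted from only 6.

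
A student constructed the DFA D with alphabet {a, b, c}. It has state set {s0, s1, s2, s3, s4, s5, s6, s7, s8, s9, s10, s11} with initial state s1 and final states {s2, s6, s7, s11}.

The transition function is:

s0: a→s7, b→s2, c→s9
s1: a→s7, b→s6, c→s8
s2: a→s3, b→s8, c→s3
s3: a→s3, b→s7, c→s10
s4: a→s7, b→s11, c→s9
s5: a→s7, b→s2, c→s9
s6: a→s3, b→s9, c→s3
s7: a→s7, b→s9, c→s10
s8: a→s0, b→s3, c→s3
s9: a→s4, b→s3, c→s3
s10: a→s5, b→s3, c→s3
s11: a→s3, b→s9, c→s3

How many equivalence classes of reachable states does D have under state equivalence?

Every state is reachable, so we keep all 12.
Start with accepting vs non-accepting: {s2,s6,s7,s11} | {s0,s1,s3,s4,s5,s8,s9,s10}.
Split {s2,s6,s7,s11} by δ(·,a) → {s2,s6,s11} and {s7}.
Refine {s0,s1,s3,s4,s5,s8,s9,s10} on symbol a: members go to different blocks, giving {s0,s1,s4,s5} and {s3,s8,s9,s10}.
Refine {s3,s8,s9,s10} on symbol a: members go to different blocks, giving {s8,s9,s10} and {s3}.
Stable partition: {s2,s6,s11} | {s0,s1,s4,s5} | {s7} | {s8,s9,s10} | {s3} — 5 equivalence classes.

5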